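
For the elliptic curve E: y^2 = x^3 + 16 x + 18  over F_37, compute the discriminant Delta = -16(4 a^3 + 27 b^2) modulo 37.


4 a^3 + 27 b^2 = 4*16^3 + 27*18^2 = 16384 + 8748 = 25132
Delta = -16 * (25132) = -402112
Delta mod 37 = 4

Delta = 4 (mod 37)


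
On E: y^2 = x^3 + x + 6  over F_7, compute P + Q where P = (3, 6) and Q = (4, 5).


P != Q, so use the chord formula.
s = (y2 - y1) / (x2 - x1) = (6) / (1) mod 7 = 6
x3 = s^2 - x1 - x2 mod 7 = 6^2 - 3 - 4 = 1
y3 = s (x1 - x3) - y1 mod 7 = 6 * (3 - 1) - 6 = 6

P + Q = (1, 6)


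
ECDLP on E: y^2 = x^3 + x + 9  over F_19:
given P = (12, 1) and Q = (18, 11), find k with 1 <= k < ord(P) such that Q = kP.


Enumerate multiples of P until we hit Q = (18, 11):
  1P = (12, 1)
  2P = (18, 11)
Match found at i = 2.

k = 2


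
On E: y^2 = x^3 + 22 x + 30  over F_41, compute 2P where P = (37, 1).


k = 2 = 10_2 (binary, LSB first: 01)
Double-and-add from P = (37, 1):
  bit 0 = 0: acc unchanged = O
  bit 1 = 1: acc = O + (3, 0) = (3, 0)

2P = (3, 0)


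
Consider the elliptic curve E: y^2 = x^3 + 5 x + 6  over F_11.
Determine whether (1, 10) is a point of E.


Check whether y^2 = x^3 + 5 x + 6 (mod 11) for (x, y) = (1, 10).
LHS: y^2 = 10^2 mod 11 = 1
RHS: x^3 + 5 x + 6 = 1^3 + 5*1 + 6 mod 11 = 1
LHS = RHS

Yes, on the curve


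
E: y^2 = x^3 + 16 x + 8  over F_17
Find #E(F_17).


For each x in F_17, count y with y^2 = x^3 + 16 x + 8 mod 17:
  x = 0: RHS = 8, y in [5, 12]  -> 2 point(s)
  x = 1: RHS = 8, y in [5, 12]  -> 2 point(s)
  x = 3: RHS = 15, y in [7, 10]  -> 2 point(s)
  x = 4: RHS = 0, y in [0]  -> 1 point(s)
  x = 5: RHS = 9, y in [3, 14]  -> 2 point(s)
  x = 7: RHS = 4, y in [2, 15]  -> 2 point(s)
  x = 8: RHS = 2, y in [6, 11]  -> 2 point(s)
  x = 11: RHS = 2, y in [6, 11]  -> 2 point(s)
  x = 13: RHS = 16, y in [4, 13]  -> 2 point(s)
  x = 14: RHS = 1, y in [1, 16]  -> 2 point(s)
  x = 15: RHS = 2, y in [6, 11]  -> 2 point(s)
  x = 16: RHS = 8, y in [5, 12]  -> 2 point(s)
Affine points: 23. Add the point at infinity: total = 24.

#E(F_17) = 24


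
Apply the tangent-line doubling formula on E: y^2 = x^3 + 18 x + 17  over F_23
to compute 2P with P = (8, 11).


Doubling: s = (3 x1^2 + a) / (2 y1)
s = (3*8^2 + 18) / (2*11) mod 23 = 20
x3 = s^2 - 2 x1 mod 23 = 20^2 - 2*8 = 16
y3 = s (x1 - x3) - y1 mod 23 = 20 * (8 - 16) - 11 = 13

2P = (16, 13)


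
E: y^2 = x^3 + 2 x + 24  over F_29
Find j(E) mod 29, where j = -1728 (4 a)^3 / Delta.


Delta = -16(4 a^3 + 27 b^2) mod 29 = 27
-1728 * (4 a)^3 = -1728 * (4*2)^3 mod 29 = 25
j = 25 * 27^(-1) mod 29 = 2

j = 2 (mod 29)


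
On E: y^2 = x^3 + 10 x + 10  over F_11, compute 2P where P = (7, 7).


k = 2 = 10_2 (binary, LSB first: 01)
Double-and-add from P = (7, 7):
  bit 0 = 0: acc unchanged = O
  bit 1 = 1: acc = O + (9, 2) = (9, 2)

2P = (9, 2)


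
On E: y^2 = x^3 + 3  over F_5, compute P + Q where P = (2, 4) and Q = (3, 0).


P != Q, so use the chord formula.
s = (y2 - y1) / (x2 - x1) = (1) / (1) mod 5 = 1
x3 = s^2 - x1 - x2 mod 5 = 1^2 - 2 - 3 = 1
y3 = s (x1 - x3) - y1 mod 5 = 1 * (2 - 1) - 4 = 2

P + Q = (1, 2)


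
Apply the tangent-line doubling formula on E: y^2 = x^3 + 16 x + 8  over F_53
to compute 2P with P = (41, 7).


Doubling: s = (3 x1^2 + a) / (2 y1)
s = (3*41^2 + 16) / (2*7) mod 53 = 32
x3 = s^2 - 2 x1 mod 53 = 32^2 - 2*41 = 41
y3 = s (x1 - x3) - y1 mod 53 = 32 * (41 - 41) - 7 = 46

2P = (41, 46)


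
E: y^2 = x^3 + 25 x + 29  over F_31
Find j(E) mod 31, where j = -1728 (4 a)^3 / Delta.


Delta = -16(4 a^3 + 27 b^2) mod 31 = 6
-1728 * (4 a)^3 = -1728 * (4*25)^3 mod 31 = 16
j = 16 * 6^(-1) mod 31 = 13

j = 13 (mod 31)


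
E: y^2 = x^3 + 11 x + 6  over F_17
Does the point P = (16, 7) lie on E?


Check whether y^2 = x^3 + 11 x + 6 (mod 17) for (x, y) = (16, 7).
LHS: y^2 = 7^2 mod 17 = 15
RHS: x^3 + 11 x + 6 = 16^3 + 11*16 + 6 mod 17 = 11
LHS != RHS

No, not on the curve


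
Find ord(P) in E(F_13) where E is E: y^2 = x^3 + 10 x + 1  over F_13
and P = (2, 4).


Compute successive multiples of P until we hit O:
  1P = (2, 4)
  2P = (6, 11)
  3P = (4, 12)
  4P = (10, 3)
  5P = (0, 12)
  6P = (1, 5)
  7P = (11, 5)
  8P = (9, 1)
  ... (continuing to 19P)
  19P = O

ord(P) = 19


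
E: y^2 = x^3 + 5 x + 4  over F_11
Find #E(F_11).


For each x in F_11, count y with y^2 = x^3 + 5 x + 4 mod 11:
  x = 0: RHS = 4, y in [2, 9]  -> 2 point(s)
  x = 2: RHS = 0, y in [0]  -> 1 point(s)
  x = 4: RHS = 0, y in [0]  -> 1 point(s)
  x = 5: RHS = 0, y in [0]  -> 1 point(s)
  x = 10: RHS = 9, y in [3, 8]  -> 2 point(s)
Affine points: 7. Add the point at infinity: total = 8.

#E(F_11) = 8


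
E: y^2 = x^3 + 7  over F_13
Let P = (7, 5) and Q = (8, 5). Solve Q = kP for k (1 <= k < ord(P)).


Enumerate multiples of P until we hit Q = (8, 5):
  1P = (7, 5)
  2P = (8, 5)
Match found at i = 2.

k = 2


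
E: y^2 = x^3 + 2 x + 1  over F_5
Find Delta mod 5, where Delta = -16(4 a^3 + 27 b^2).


4 a^3 + 27 b^2 = 4*2^3 + 27*1^2 = 32 + 27 = 59
Delta = -16 * (59) = -944
Delta mod 5 = 1

Delta = 1 (mod 5)


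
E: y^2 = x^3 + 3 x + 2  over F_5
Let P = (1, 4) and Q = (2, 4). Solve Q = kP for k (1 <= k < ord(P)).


Enumerate multiples of P until we hit Q = (2, 4):
  1P = (1, 4)
  2P = (2, 4)
Match found at i = 2.

k = 2


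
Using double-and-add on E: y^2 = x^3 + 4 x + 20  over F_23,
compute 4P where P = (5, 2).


k = 4 = 100_2 (binary, LSB first: 001)
Double-and-add from P = (5, 2):
  bit 0 = 0: acc unchanged = O
  bit 1 = 0: acc unchanged = O
  bit 2 = 1: acc = O + (8, 14) = (8, 14)

4P = (8, 14)


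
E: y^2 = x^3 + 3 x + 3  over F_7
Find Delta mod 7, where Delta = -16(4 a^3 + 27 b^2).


4 a^3 + 27 b^2 = 4*3^3 + 27*3^2 = 108 + 243 = 351
Delta = -16 * (351) = -5616
Delta mod 7 = 5

Delta = 5 (mod 7)


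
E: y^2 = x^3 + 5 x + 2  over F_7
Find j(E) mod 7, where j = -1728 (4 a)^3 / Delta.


Delta = -16(4 a^3 + 27 b^2) mod 7 = 2
-1728 * (4 a)^3 = -1728 * (4*5)^3 mod 7 = 6
j = 6 * 2^(-1) mod 7 = 3

j = 3 (mod 7)


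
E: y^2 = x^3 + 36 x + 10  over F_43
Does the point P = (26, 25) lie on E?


Check whether y^2 = x^3 + 36 x + 10 (mod 43) for (x, y) = (26, 25).
LHS: y^2 = 25^2 mod 43 = 23
RHS: x^3 + 36 x + 10 = 26^3 + 36*26 + 10 mod 43 = 32
LHS != RHS

No, not on the curve


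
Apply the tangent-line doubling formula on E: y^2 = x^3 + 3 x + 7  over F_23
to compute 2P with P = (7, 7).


Doubling: s = (3 x1^2 + a) / (2 y1)
s = (3*7^2 + 3) / (2*7) mod 23 = 14
x3 = s^2 - 2 x1 mod 23 = 14^2 - 2*7 = 21
y3 = s (x1 - x3) - y1 mod 23 = 14 * (7 - 21) - 7 = 4

2P = (21, 4)


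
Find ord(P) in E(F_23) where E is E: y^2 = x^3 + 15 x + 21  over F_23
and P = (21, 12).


Compute successive multiples of P until we hit O:
  1P = (21, 12)
  2P = (20, 15)
  3P = (14, 13)
  4P = (19, 14)
  5P = (7, 20)
  6P = (8, 20)
  7P = (2, 17)
  8P = (3, 22)
  ... (continuing to 17P)
  17P = O

ord(P) = 17


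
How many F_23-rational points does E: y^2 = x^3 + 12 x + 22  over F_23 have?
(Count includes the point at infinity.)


For each x in F_23, count y with y^2 = x^3 + 12 x + 22 mod 23:
  x = 1: RHS = 12, y in [9, 14]  -> 2 point(s)
  x = 2: RHS = 8, y in [10, 13]  -> 2 point(s)
  x = 3: RHS = 16, y in [4, 19]  -> 2 point(s)
  x = 5: RHS = 0, y in [0]  -> 1 point(s)
  x = 7: RHS = 12, y in [9, 14]  -> 2 point(s)
  x = 8: RHS = 9, y in [3, 20]  -> 2 point(s)
  x = 9: RHS = 8, y in [10, 13]  -> 2 point(s)
  x = 11: RHS = 13, y in [6, 17]  -> 2 point(s)
  x = 12: RHS = 8, y in [10, 13]  -> 2 point(s)
  x = 13: RHS = 6, y in [11, 12]  -> 2 point(s)
  x = 14: RHS = 13, y in [6, 17]  -> 2 point(s)
  x = 15: RHS = 12, y in [9, 14]  -> 2 point(s)
  x = 16: RHS = 9, y in [3, 20]  -> 2 point(s)
  x = 19: RHS = 2, y in [5, 18]  -> 2 point(s)
  x = 21: RHS = 13, y in [6, 17]  -> 2 point(s)
  x = 22: RHS = 9, y in [3, 20]  -> 2 point(s)
Affine points: 31. Add the point at infinity: total = 32.

#E(F_23) = 32


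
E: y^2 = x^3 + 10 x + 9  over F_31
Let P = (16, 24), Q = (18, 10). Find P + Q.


P != Q, so use the chord formula.
s = (y2 - y1) / (x2 - x1) = (17) / (2) mod 31 = 24
x3 = s^2 - x1 - x2 mod 31 = 24^2 - 16 - 18 = 15
y3 = s (x1 - x3) - y1 mod 31 = 24 * (16 - 15) - 24 = 0

P + Q = (15, 0)


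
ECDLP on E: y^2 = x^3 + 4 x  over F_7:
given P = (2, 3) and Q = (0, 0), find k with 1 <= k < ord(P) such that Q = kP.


Enumerate multiples of P until we hit Q = (0, 0):
  1P = (2, 3)
  2P = (0, 0)
Match found at i = 2.

k = 2


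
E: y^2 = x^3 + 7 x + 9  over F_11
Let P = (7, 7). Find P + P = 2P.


Doubling: s = (3 x1^2 + a) / (2 y1)
s = (3*7^2 + 7) / (2*7) mod 11 = 0
x3 = s^2 - 2 x1 mod 11 = 0^2 - 2*7 = 8
y3 = s (x1 - x3) - y1 mod 11 = 0 * (7 - 8) - 7 = 4

2P = (8, 4)


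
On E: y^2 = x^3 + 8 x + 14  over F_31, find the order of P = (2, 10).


Compute successive multiples of P until we hit O:
  1P = (2, 10)
  2P = (28, 26)
  3P = (10, 28)
  4P = (26, 29)
  5P = (11, 10)
  6P = (18, 21)
  7P = (30, 25)
  8P = (24, 7)
  ... (continuing to 37P)
  37P = O

ord(P) = 37


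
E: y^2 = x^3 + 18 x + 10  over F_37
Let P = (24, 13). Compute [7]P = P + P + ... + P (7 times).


k = 7 = 111_2 (binary, LSB first: 111)
Double-and-add from P = (24, 13):
  bit 0 = 1: acc = O + (24, 13) = (24, 13)
  bit 1 = 1: acc = (24, 13) + (5, 22) = (36, 18)
  bit 2 = 1: acc = (36, 18) + (17, 30) = (5, 15)

7P = (5, 15)


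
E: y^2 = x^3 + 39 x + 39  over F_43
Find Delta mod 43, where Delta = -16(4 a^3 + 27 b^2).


4 a^3 + 27 b^2 = 4*39^3 + 27*39^2 = 237276 + 41067 = 278343
Delta = -16 * (278343) = -4453488
Delta mod 43 = 22

Delta = 22 (mod 43)


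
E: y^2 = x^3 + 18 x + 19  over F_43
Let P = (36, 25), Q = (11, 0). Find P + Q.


P != Q, so use the chord formula.
s = (y2 - y1) / (x2 - x1) = (18) / (18) mod 43 = 1
x3 = s^2 - x1 - x2 mod 43 = 1^2 - 36 - 11 = 40
y3 = s (x1 - x3) - y1 mod 43 = 1 * (36 - 40) - 25 = 14

P + Q = (40, 14)


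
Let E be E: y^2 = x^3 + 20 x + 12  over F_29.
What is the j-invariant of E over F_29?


Delta = -16(4 a^3 + 27 b^2) mod 29 = 21
-1728 * (4 a)^3 = -1728 * (4*20)^3 mod 29 = 2
j = 2 * 21^(-1) mod 29 = 7

j = 7 (mod 29)


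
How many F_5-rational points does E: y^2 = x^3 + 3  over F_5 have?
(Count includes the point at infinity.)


For each x in F_5, count y with y^2 = x^3 + 0 x + 3 mod 5:
  x = 1: RHS = 4, y in [2, 3]  -> 2 point(s)
  x = 2: RHS = 1, y in [1, 4]  -> 2 point(s)
  x = 3: RHS = 0, y in [0]  -> 1 point(s)
Affine points: 5. Add the point at infinity: total = 6.

#E(F_5) = 6


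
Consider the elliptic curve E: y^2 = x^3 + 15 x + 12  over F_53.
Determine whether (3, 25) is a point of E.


Check whether y^2 = x^3 + 15 x + 12 (mod 53) for (x, y) = (3, 25).
LHS: y^2 = 25^2 mod 53 = 42
RHS: x^3 + 15 x + 12 = 3^3 + 15*3 + 12 mod 53 = 31
LHS != RHS

No, not on the curve


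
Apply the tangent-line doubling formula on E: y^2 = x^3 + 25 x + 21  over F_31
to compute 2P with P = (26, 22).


Doubling: s = (3 x1^2 + a) / (2 y1)
s = (3*26^2 + 25) / (2*22) mod 31 = 22
x3 = s^2 - 2 x1 mod 31 = 22^2 - 2*26 = 29
y3 = s (x1 - x3) - y1 mod 31 = 22 * (26 - 29) - 22 = 5

2P = (29, 5)


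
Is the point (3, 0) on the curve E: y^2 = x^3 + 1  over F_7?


Check whether y^2 = x^3 + 0 x + 1 (mod 7) for (x, y) = (3, 0).
LHS: y^2 = 0^2 mod 7 = 0
RHS: x^3 + 0 x + 1 = 3^3 + 0*3 + 1 mod 7 = 0
LHS = RHS

Yes, on the curve


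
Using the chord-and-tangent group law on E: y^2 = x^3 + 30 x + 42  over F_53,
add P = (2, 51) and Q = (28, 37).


P != Q, so use the chord formula.
s = (y2 - y1) / (x2 - x1) = (39) / (26) mod 53 = 28
x3 = s^2 - x1 - x2 mod 53 = 28^2 - 2 - 28 = 12
y3 = s (x1 - x3) - y1 mod 53 = 28 * (2 - 12) - 51 = 40

P + Q = (12, 40)


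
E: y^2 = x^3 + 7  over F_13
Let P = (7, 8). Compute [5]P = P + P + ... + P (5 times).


k = 5 = 101_2 (binary, LSB first: 101)
Double-and-add from P = (7, 8):
  bit 0 = 1: acc = O + (7, 8) = (7, 8)
  bit 1 = 0: acc unchanged = (7, 8)
  bit 2 = 1: acc = (7, 8) + (11, 8) = (8, 5)

5P = (8, 5)


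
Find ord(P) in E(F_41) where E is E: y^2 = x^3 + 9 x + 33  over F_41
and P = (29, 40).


Compute successive multiples of P until we hit O:
  1P = (29, 40)
  2P = (8, 24)
  3P = (3, 13)
  4P = (27, 22)
  5P = (25, 37)
  6P = (26, 34)
  7P = (31, 38)
  8P = (23, 36)
  ... (continuing to 54P)
  54P = O

ord(P) = 54


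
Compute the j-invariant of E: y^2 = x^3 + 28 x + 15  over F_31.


Delta = -16(4 a^3 + 27 b^2) mod 31 = 8
-1728 * (4 a)^3 = -1728 * (4*28)^3 mod 31 = 2
j = 2 * 8^(-1) mod 31 = 8

j = 8 (mod 31)


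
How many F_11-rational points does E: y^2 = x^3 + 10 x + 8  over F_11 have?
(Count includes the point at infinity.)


For each x in F_11, count y with y^2 = x^3 + 10 x + 8 mod 11:
  x = 2: RHS = 3, y in [5, 6]  -> 2 point(s)
  x = 6: RHS = 9, y in [3, 8]  -> 2 point(s)
  x = 7: RHS = 3, y in [5, 6]  -> 2 point(s)
Affine points: 6. Add the point at infinity: total = 7.

#E(F_11) = 7


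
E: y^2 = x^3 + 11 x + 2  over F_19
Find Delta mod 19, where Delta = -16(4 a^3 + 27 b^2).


4 a^3 + 27 b^2 = 4*11^3 + 27*2^2 = 5324 + 108 = 5432
Delta = -16 * (5432) = -86912
Delta mod 19 = 13

Delta = 13 (mod 19)


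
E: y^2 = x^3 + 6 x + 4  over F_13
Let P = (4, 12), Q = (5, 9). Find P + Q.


P != Q, so use the chord formula.
s = (y2 - y1) / (x2 - x1) = (10) / (1) mod 13 = 10
x3 = s^2 - x1 - x2 mod 13 = 10^2 - 4 - 5 = 0
y3 = s (x1 - x3) - y1 mod 13 = 10 * (4 - 0) - 12 = 2

P + Q = (0, 2)


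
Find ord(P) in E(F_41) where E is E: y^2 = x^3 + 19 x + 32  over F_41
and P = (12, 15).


Compute successive multiples of P until we hit O:
  1P = (12, 15)
  2P = (17, 26)
  3P = (7, 37)
  4P = (2, 23)
  5P = (26, 29)
  6P = (4, 34)
  7P = (30, 38)
  8P = (0, 14)
  ... (continuing to 37P)
  37P = O

ord(P) = 37


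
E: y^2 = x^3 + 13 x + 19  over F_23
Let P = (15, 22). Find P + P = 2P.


Doubling: s = (3 x1^2 + a) / (2 y1)
s = (3*15^2 + 13) / (2*22) mod 23 = 1
x3 = s^2 - 2 x1 mod 23 = 1^2 - 2*15 = 17
y3 = s (x1 - x3) - y1 mod 23 = 1 * (15 - 17) - 22 = 22

2P = (17, 22)


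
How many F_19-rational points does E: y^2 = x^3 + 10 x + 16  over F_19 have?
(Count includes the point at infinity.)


For each x in F_19, count y with y^2 = x^3 + 10 x + 16 mod 19:
  x = 0: RHS = 16, y in [4, 15]  -> 2 point(s)
  x = 2: RHS = 6, y in [5, 14]  -> 2 point(s)
  x = 3: RHS = 16, y in [4, 15]  -> 2 point(s)
  x = 4: RHS = 6, y in [5, 14]  -> 2 point(s)
  x = 5: RHS = 1, y in [1, 18]  -> 2 point(s)
  x = 6: RHS = 7, y in [8, 11]  -> 2 point(s)
  x = 7: RHS = 11, y in [7, 12]  -> 2 point(s)
  x = 8: RHS = 0, y in [0]  -> 1 point(s)
  x = 13: RHS = 6, y in [5, 14]  -> 2 point(s)
  x = 15: RHS = 7, y in [8, 11]  -> 2 point(s)
  x = 16: RHS = 16, y in [4, 15]  -> 2 point(s)
  x = 17: RHS = 7, y in [8, 11]  -> 2 point(s)
  x = 18: RHS = 5, y in [9, 10]  -> 2 point(s)
Affine points: 25. Add the point at infinity: total = 26.

#E(F_19) = 26


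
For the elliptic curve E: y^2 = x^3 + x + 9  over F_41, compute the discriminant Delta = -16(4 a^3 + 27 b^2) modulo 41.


4 a^3 + 27 b^2 = 4*1^3 + 27*9^2 = 4 + 2187 = 2191
Delta = -16 * (2191) = -35056
Delta mod 41 = 40

Delta = 40 (mod 41)


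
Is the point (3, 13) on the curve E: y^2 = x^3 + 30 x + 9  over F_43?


Check whether y^2 = x^3 + 30 x + 9 (mod 43) for (x, y) = (3, 13).
LHS: y^2 = 13^2 mod 43 = 40
RHS: x^3 + 30 x + 9 = 3^3 + 30*3 + 9 mod 43 = 40
LHS = RHS

Yes, on the curve


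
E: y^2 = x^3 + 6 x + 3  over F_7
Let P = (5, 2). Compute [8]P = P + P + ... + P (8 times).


k = 8 = 1000_2 (binary, LSB first: 0001)
Double-and-add from P = (5, 2):
  bit 0 = 0: acc unchanged = O
  bit 1 = 0: acc unchanged = O
  bit 2 = 0: acc unchanged = O
  bit 3 = 1: acc = O + (5, 5) = (5, 5)

8P = (5, 5)


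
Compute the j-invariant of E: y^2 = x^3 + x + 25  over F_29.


Delta = -16(4 a^3 + 27 b^2) mod 29 = 13
-1728 * (4 a)^3 = -1728 * (4*1)^3 mod 29 = 14
j = 14 * 13^(-1) mod 29 = 10

j = 10 (mod 29)


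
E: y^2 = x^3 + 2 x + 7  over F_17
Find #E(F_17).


For each x in F_17, count y with y^2 = x^3 + 2 x + 7 mod 17:
  x = 2: RHS = 2, y in [6, 11]  -> 2 point(s)
  x = 8: RHS = 8, y in [5, 12]  -> 2 point(s)
  x = 11: RHS = 0, y in [0]  -> 1 point(s)
  x = 12: RHS = 8, y in [5, 12]  -> 2 point(s)
  x = 14: RHS = 8, y in [5, 12]  -> 2 point(s)
  x = 16: RHS = 4, y in [2, 15]  -> 2 point(s)
Affine points: 11. Add the point at infinity: total = 12.

#E(F_17) = 12


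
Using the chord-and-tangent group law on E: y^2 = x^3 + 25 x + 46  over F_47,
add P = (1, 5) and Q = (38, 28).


P != Q, so use the chord formula.
s = (y2 - y1) / (x2 - x1) = (23) / (37) mod 47 = 40
x3 = s^2 - x1 - x2 mod 47 = 40^2 - 1 - 38 = 10
y3 = s (x1 - x3) - y1 mod 47 = 40 * (1 - 10) - 5 = 11

P + Q = (10, 11)


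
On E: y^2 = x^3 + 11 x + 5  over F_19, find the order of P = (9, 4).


Compute successive multiples of P until we hit O:
  1P = (9, 4)
  2P = (8, 4)
  3P = (2, 15)
  4P = (0, 9)
  5P = (15, 12)
  6P = (1, 13)
  7P = (7, 8)
  8P = (7, 11)
  ... (continuing to 15P)
  15P = O

ord(P) = 15


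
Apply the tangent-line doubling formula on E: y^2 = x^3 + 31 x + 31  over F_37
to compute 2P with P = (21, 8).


Doubling: s = (3 x1^2 + a) / (2 y1)
s = (3*21^2 + 31) / (2*8) mod 37 = 6
x3 = s^2 - 2 x1 mod 37 = 6^2 - 2*21 = 31
y3 = s (x1 - x3) - y1 mod 37 = 6 * (21 - 31) - 8 = 6

2P = (31, 6)


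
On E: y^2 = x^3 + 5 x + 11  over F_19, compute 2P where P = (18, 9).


k = 2 = 10_2 (binary, LSB first: 01)
Double-and-add from P = (18, 9):
  bit 0 = 0: acc unchanged = O
  bit 1 = 1: acc = O + (9, 14) = (9, 14)

2P = (9, 14)


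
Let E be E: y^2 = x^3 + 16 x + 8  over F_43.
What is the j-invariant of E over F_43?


Delta = -16(4 a^3 + 27 b^2) mod 43 = 28
-1728 * (4 a)^3 = -1728 * (4*16)^3 mod 43 = 1
j = 1 * 28^(-1) mod 43 = 20

j = 20 (mod 43)


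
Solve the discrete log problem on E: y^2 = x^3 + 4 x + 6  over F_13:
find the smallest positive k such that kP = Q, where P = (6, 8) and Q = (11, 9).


Enumerate multiples of P until we hit Q = (11, 9):
  1P = (6, 8)
  2P = (11, 9)
Match found at i = 2.

k = 2


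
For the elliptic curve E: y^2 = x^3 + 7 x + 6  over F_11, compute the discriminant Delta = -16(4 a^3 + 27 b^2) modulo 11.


4 a^3 + 27 b^2 = 4*7^3 + 27*6^2 = 1372 + 972 = 2344
Delta = -16 * (2344) = -37504
Delta mod 11 = 6

Delta = 6 (mod 11)


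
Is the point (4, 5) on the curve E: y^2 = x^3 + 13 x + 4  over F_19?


Check whether y^2 = x^3 + 13 x + 4 (mod 19) for (x, y) = (4, 5).
LHS: y^2 = 5^2 mod 19 = 6
RHS: x^3 + 13 x + 4 = 4^3 + 13*4 + 4 mod 19 = 6
LHS = RHS

Yes, on the curve


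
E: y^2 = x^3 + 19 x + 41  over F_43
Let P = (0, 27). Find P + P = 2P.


Doubling: s = (3 x1^2 + a) / (2 y1)
s = (3*0^2 + 19) / (2*27) mod 43 = 33
x3 = s^2 - 2 x1 mod 43 = 33^2 - 2*0 = 14
y3 = s (x1 - x3) - y1 mod 43 = 33 * (0 - 14) - 27 = 27

2P = (14, 27)


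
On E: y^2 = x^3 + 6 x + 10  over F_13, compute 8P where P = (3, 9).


k = 8 = 1000_2 (binary, LSB first: 0001)
Double-and-add from P = (3, 9):
  bit 0 = 0: acc unchanged = O
  bit 1 = 0: acc unchanged = O
  bit 2 = 0: acc unchanged = O
  bit 3 = 1: acc = O + (0, 7) = (0, 7)

8P = (0, 7)


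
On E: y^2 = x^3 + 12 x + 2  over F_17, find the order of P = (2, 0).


Compute successive multiples of P until we hit O:
  1P = (2, 0)
  2P = O

ord(P) = 2


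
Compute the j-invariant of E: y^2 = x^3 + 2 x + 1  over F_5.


Delta = -16(4 a^3 + 27 b^2) mod 5 = 1
-1728 * (4 a)^3 = -1728 * (4*2)^3 mod 5 = 4
j = 4 * 1^(-1) mod 5 = 4

j = 4 (mod 5)


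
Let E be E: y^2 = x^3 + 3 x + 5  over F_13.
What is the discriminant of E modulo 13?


4 a^3 + 27 b^2 = 4*3^3 + 27*5^2 = 108 + 675 = 783
Delta = -16 * (783) = -12528
Delta mod 13 = 4

Delta = 4 (mod 13)


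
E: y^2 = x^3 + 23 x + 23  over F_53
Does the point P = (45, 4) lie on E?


Check whether y^2 = x^3 + 23 x + 23 (mod 53) for (x, y) = (45, 4).
LHS: y^2 = 4^2 mod 53 = 16
RHS: x^3 + 23 x + 23 = 45^3 + 23*45 + 23 mod 53 = 16
LHS = RHS

Yes, on the curve


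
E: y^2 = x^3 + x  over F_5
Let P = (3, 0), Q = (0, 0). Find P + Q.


P != Q, so use the chord formula.
s = (y2 - y1) / (x2 - x1) = (0) / (2) mod 5 = 0
x3 = s^2 - x1 - x2 mod 5 = 0^2 - 3 - 0 = 2
y3 = s (x1 - x3) - y1 mod 5 = 0 * (3 - 2) - 0 = 0

P + Q = (2, 0)


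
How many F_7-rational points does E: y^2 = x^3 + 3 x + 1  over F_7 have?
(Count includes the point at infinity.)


For each x in F_7, count y with y^2 = x^3 + 3 x + 1 mod 7:
  x = 0: RHS = 1, y in [1, 6]  -> 2 point(s)
  x = 2: RHS = 1, y in [1, 6]  -> 2 point(s)
  x = 3: RHS = 2, y in [3, 4]  -> 2 point(s)
  x = 4: RHS = 0, y in [0]  -> 1 point(s)
  x = 5: RHS = 1, y in [1, 6]  -> 2 point(s)
  x = 6: RHS = 4, y in [2, 5]  -> 2 point(s)
Affine points: 11. Add the point at infinity: total = 12.

#E(F_7) = 12


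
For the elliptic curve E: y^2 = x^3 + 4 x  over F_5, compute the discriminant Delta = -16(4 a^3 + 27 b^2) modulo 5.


4 a^3 + 27 b^2 = 4*4^3 + 27*0^2 = 256 + 0 = 256
Delta = -16 * (256) = -4096
Delta mod 5 = 4

Delta = 4 (mod 5)


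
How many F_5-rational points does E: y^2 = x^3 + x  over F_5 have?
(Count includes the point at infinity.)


For each x in F_5, count y with y^2 = x^3 + 1 x + 0 mod 5:
  x = 0: RHS = 0, y in [0]  -> 1 point(s)
  x = 2: RHS = 0, y in [0]  -> 1 point(s)
  x = 3: RHS = 0, y in [0]  -> 1 point(s)
Affine points: 3. Add the point at infinity: total = 4.

#E(F_5) = 4


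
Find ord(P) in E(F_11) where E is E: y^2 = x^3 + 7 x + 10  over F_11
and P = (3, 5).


Compute successive multiples of P until we hit O:
  1P = (3, 5)
  2P = (6, 9)
  3P = (5, 7)
  4P = (4, 5)
  5P = (4, 6)
  6P = (5, 4)
  7P = (6, 2)
  8P = (3, 6)
  ... (continuing to 9P)
  9P = O

ord(P) = 9


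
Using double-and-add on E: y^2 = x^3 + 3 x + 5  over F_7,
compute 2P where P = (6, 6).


k = 2 = 10_2 (binary, LSB first: 01)
Double-and-add from P = (6, 6):
  bit 0 = 0: acc unchanged = O
  bit 1 = 1: acc = O + (4, 2) = (4, 2)

2P = (4, 2)


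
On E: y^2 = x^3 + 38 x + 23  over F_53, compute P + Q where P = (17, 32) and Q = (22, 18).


P != Q, so use the chord formula.
s = (y2 - y1) / (x2 - x1) = (39) / (5) mod 53 = 29
x3 = s^2 - x1 - x2 mod 53 = 29^2 - 17 - 22 = 7
y3 = s (x1 - x3) - y1 mod 53 = 29 * (17 - 7) - 32 = 46

P + Q = (7, 46)


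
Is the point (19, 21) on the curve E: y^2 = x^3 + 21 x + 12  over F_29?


Check whether y^2 = x^3 + 21 x + 12 (mod 29) for (x, y) = (19, 21).
LHS: y^2 = 21^2 mod 29 = 6
RHS: x^3 + 21 x + 12 = 19^3 + 21*19 + 12 mod 29 = 20
LHS != RHS

No, not on the curve


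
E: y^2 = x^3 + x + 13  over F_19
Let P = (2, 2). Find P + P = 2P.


Doubling: s = (3 x1^2 + a) / (2 y1)
s = (3*2^2 + 1) / (2*2) mod 19 = 8
x3 = s^2 - 2 x1 mod 19 = 8^2 - 2*2 = 3
y3 = s (x1 - x3) - y1 mod 19 = 8 * (2 - 3) - 2 = 9

2P = (3, 9)


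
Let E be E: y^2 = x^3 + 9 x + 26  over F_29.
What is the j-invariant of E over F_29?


Delta = -16(4 a^3 + 27 b^2) mod 29 = 3
-1728 * (4 a)^3 = -1728 * (4*9)^3 mod 29 = 27
j = 27 * 3^(-1) mod 29 = 9

j = 9 (mod 29)


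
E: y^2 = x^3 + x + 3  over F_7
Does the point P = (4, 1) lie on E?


Check whether y^2 = x^3 + 1 x + 3 (mod 7) for (x, y) = (4, 1).
LHS: y^2 = 1^2 mod 7 = 1
RHS: x^3 + 1 x + 3 = 4^3 + 1*4 + 3 mod 7 = 1
LHS = RHS

Yes, on the curve


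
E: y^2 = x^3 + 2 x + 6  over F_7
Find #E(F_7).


For each x in F_7, count y with y^2 = x^3 + 2 x + 6 mod 7:
  x = 1: RHS = 2, y in [3, 4]  -> 2 point(s)
  x = 2: RHS = 4, y in [2, 5]  -> 2 point(s)
  x = 3: RHS = 4, y in [2, 5]  -> 2 point(s)
  x = 4: RHS = 1, y in [1, 6]  -> 2 point(s)
  x = 5: RHS = 1, y in [1, 6]  -> 2 point(s)
Affine points: 10. Add the point at infinity: total = 11.

#E(F_7) = 11


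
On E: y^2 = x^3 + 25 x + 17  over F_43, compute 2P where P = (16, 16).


Doubling: s = (3 x1^2 + a) / (2 y1)
s = (3*16^2 + 25) / (2*16) mod 43 = 10
x3 = s^2 - 2 x1 mod 43 = 10^2 - 2*16 = 25
y3 = s (x1 - x3) - y1 mod 43 = 10 * (16 - 25) - 16 = 23

2P = (25, 23)


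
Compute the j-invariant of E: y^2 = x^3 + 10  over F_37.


Delta = -16(4 a^3 + 27 b^2) mod 37 = 16
-1728 * (4 a)^3 = -1728 * (4*0)^3 mod 37 = 0
j = 0 * 16^(-1) mod 37 = 0

j = 0 (mod 37)


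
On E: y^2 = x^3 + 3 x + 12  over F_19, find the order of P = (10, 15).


Compute successive multiples of P until we hit O:
  1P = (10, 15)
  2P = (10, 4)
  3P = O

ord(P) = 3


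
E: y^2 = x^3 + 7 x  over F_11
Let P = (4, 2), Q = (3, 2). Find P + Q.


P != Q, so use the chord formula.
s = (y2 - y1) / (x2 - x1) = (0) / (10) mod 11 = 0
x3 = s^2 - x1 - x2 mod 11 = 0^2 - 4 - 3 = 4
y3 = s (x1 - x3) - y1 mod 11 = 0 * (4 - 4) - 2 = 9

P + Q = (4, 9)


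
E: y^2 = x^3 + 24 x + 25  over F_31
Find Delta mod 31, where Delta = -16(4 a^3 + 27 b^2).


4 a^3 + 27 b^2 = 4*24^3 + 27*25^2 = 55296 + 16875 = 72171
Delta = -16 * (72171) = -1154736
Delta mod 31 = 14

Delta = 14 (mod 31)


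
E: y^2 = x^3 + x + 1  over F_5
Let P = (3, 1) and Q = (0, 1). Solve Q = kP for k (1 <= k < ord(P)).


Enumerate multiples of P until we hit Q = (0, 1):
  1P = (3, 1)
  2P = (0, 1)
Match found at i = 2.

k = 2


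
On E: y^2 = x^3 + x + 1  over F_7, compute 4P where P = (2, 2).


k = 4 = 100_2 (binary, LSB first: 001)
Double-and-add from P = (2, 2):
  bit 0 = 0: acc unchanged = O
  bit 1 = 0: acc unchanged = O
  bit 2 = 1: acc = O + (2, 5) = (2, 5)

4P = (2, 5)


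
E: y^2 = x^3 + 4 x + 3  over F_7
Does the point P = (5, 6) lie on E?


Check whether y^2 = x^3 + 4 x + 3 (mod 7) for (x, y) = (5, 6).
LHS: y^2 = 6^2 mod 7 = 1
RHS: x^3 + 4 x + 3 = 5^3 + 4*5 + 3 mod 7 = 1
LHS = RHS

Yes, on the curve


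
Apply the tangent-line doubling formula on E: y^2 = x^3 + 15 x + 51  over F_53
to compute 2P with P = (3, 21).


Doubling: s = (3 x1^2 + a) / (2 y1)
s = (3*3^2 + 15) / (2*21) mod 53 = 1
x3 = s^2 - 2 x1 mod 53 = 1^2 - 2*3 = 48
y3 = s (x1 - x3) - y1 mod 53 = 1 * (3 - 48) - 21 = 40

2P = (48, 40)


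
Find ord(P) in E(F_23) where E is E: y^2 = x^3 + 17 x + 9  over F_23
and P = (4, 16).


Compute successive multiples of P until we hit O:
  1P = (4, 16)
  2P = (1, 21)
  3P = (8, 6)
  4P = (0, 20)
  5P = (20, 0)
  6P = (0, 3)
  7P = (8, 17)
  8P = (1, 2)
  ... (continuing to 10P)
  10P = O

ord(P) = 10


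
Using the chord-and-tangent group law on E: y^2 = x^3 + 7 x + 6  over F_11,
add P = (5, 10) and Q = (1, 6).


P != Q, so use the chord formula.
s = (y2 - y1) / (x2 - x1) = (7) / (7) mod 11 = 1
x3 = s^2 - x1 - x2 mod 11 = 1^2 - 5 - 1 = 6
y3 = s (x1 - x3) - y1 mod 11 = 1 * (5 - 6) - 10 = 0

P + Q = (6, 0)


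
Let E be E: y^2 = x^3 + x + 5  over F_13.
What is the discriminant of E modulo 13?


4 a^3 + 27 b^2 = 4*1^3 + 27*5^2 = 4 + 675 = 679
Delta = -16 * (679) = -10864
Delta mod 13 = 4

Delta = 4 (mod 13)


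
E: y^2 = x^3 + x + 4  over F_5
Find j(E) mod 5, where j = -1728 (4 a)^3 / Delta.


Delta = -16(4 a^3 + 27 b^2) mod 5 = 4
-1728 * (4 a)^3 = -1728 * (4*1)^3 mod 5 = 3
j = 3 * 4^(-1) mod 5 = 2

j = 2 (mod 5)


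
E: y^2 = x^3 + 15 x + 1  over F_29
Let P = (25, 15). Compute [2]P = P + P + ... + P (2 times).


k = 2 = 10_2 (binary, LSB first: 01)
Double-and-add from P = (25, 15):
  bit 0 = 0: acc unchanged = O
  bit 1 = 1: acc = O + (4, 3) = (4, 3)

2P = (4, 3)


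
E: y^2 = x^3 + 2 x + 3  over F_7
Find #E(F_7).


For each x in F_7, count y with y^2 = x^3 + 2 x + 3 mod 7:
  x = 2: RHS = 1, y in [1, 6]  -> 2 point(s)
  x = 3: RHS = 1, y in [1, 6]  -> 2 point(s)
  x = 6: RHS = 0, y in [0]  -> 1 point(s)
Affine points: 5. Add the point at infinity: total = 6.

#E(F_7) = 6


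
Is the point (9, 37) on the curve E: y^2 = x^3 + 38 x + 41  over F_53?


Check whether y^2 = x^3 + 38 x + 41 (mod 53) for (x, y) = (9, 37).
LHS: y^2 = 37^2 mod 53 = 44
RHS: x^3 + 38 x + 41 = 9^3 + 38*9 + 41 mod 53 = 52
LHS != RHS

No, not on the curve


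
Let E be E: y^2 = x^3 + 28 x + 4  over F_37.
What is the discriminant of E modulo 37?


4 a^3 + 27 b^2 = 4*28^3 + 27*4^2 = 87808 + 432 = 88240
Delta = -16 * (88240) = -1411840
Delta mod 37 = 6

Delta = 6 (mod 37)


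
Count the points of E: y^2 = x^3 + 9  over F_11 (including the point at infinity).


For each x in F_11, count y with y^2 = x^3 + 0 x + 9 mod 11:
  x = 0: RHS = 9, y in [3, 8]  -> 2 point(s)
  x = 3: RHS = 3, y in [5, 6]  -> 2 point(s)
  x = 6: RHS = 5, y in [4, 7]  -> 2 point(s)
  x = 7: RHS = 0, y in [0]  -> 1 point(s)
  x = 8: RHS = 4, y in [2, 9]  -> 2 point(s)
  x = 9: RHS = 1, y in [1, 10]  -> 2 point(s)
Affine points: 11. Add the point at infinity: total = 12.

#E(F_11) = 12


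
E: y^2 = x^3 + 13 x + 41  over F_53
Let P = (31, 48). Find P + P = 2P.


Doubling: s = (3 x1^2 + a) / (2 y1)
s = (3*31^2 + 13) / (2*48) mod 53 = 39
x3 = s^2 - 2 x1 mod 53 = 39^2 - 2*31 = 28
y3 = s (x1 - x3) - y1 mod 53 = 39 * (31 - 28) - 48 = 16

2P = (28, 16)


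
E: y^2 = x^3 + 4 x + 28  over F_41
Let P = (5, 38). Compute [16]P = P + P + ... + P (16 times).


k = 16 = 10000_2 (binary, LSB first: 00001)
Double-and-add from P = (5, 38):
  bit 0 = 0: acc unchanged = O
  bit 1 = 0: acc unchanged = O
  bit 2 = 0: acc unchanged = O
  bit 3 = 0: acc unchanged = O
  bit 4 = 1: acc = O + (20, 20) = (20, 20)

16P = (20, 20)


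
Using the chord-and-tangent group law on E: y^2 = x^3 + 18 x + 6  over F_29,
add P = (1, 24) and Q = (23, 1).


P != Q, so use the chord formula.
s = (y2 - y1) / (x2 - x1) = (6) / (22) mod 29 = 24
x3 = s^2 - x1 - x2 mod 29 = 24^2 - 1 - 23 = 1
y3 = s (x1 - x3) - y1 mod 29 = 24 * (1 - 1) - 24 = 5

P + Q = (1, 5)


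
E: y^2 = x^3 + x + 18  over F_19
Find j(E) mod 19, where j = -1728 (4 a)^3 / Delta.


Delta = -16(4 a^3 + 27 b^2) mod 19 = 17
-1728 * (4 a)^3 = -1728 * (4*1)^3 mod 19 = 7
j = 7 * 17^(-1) mod 19 = 6

j = 6 (mod 19)


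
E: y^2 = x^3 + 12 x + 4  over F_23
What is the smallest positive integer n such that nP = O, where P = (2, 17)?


Compute successive multiples of P until we hit O:
  1P = (2, 17)
  2P = (0, 2)
  3P = (14, 8)
  4P = (9, 17)
  5P = (12, 6)
  6P = (4, 22)
  7P = (6, 19)
  8P = (21, 8)
  ... (continuing to 21P)
  21P = O

ord(P) = 21


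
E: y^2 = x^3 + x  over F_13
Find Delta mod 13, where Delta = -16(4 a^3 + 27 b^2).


4 a^3 + 27 b^2 = 4*1^3 + 27*0^2 = 4 + 0 = 4
Delta = -16 * (4) = -64
Delta mod 13 = 1

Delta = 1 (mod 13)


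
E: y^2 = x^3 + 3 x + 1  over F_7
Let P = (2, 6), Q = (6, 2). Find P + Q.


P != Q, so use the chord formula.
s = (y2 - y1) / (x2 - x1) = (3) / (4) mod 7 = 6
x3 = s^2 - x1 - x2 mod 7 = 6^2 - 2 - 6 = 0
y3 = s (x1 - x3) - y1 mod 7 = 6 * (2 - 0) - 6 = 6

P + Q = (0, 6)


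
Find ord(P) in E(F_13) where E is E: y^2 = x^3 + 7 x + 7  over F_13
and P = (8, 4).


Compute successive multiples of P until we hit O:
  1P = (8, 4)
  2P = (7, 3)
  3P = (12, 5)
  4P = (2, 4)
  5P = (3, 9)
  6P = (3, 4)
  7P = (2, 9)
  8P = (12, 8)
  ... (continuing to 11P)
  11P = O

ord(P) = 11


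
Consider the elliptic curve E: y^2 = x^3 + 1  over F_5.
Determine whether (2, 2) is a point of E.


Check whether y^2 = x^3 + 0 x + 1 (mod 5) for (x, y) = (2, 2).
LHS: y^2 = 2^2 mod 5 = 4
RHS: x^3 + 0 x + 1 = 2^3 + 0*2 + 1 mod 5 = 4
LHS = RHS

Yes, on the curve


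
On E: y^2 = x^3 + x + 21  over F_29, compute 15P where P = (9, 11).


k = 15 = 1111_2 (binary, LSB first: 1111)
Double-and-add from P = (9, 11):
  bit 0 = 1: acc = O + (9, 11) = (9, 11)
  bit 1 = 1: acc = (9, 11) + (24, 23) = (21, 20)
  bit 2 = 1: acc = (21, 20) + (5, 21) = (26, 22)
  bit 3 = 1: acc = (26, 22) + (18, 19) = (1, 20)

15P = (1, 20)


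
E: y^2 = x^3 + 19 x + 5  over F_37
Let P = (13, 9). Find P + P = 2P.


Doubling: s = (3 x1^2 + a) / (2 y1)
s = (3*13^2 + 19) / (2*9) mod 37 = 21
x3 = s^2 - 2 x1 mod 37 = 21^2 - 2*13 = 8
y3 = s (x1 - x3) - y1 mod 37 = 21 * (13 - 8) - 9 = 22

2P = (8, 22)


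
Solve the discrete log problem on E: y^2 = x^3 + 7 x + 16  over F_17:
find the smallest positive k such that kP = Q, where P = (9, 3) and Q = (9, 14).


Enumerate multiples of P until we hit Q = (9, 14):
  1P = (9, 3)
  2P = (3, 9)
  3P = (6, 11)
  4P = (11, 8)
  5P = (16, 5)
  6P = (7, 0)
  7P = (16, 12)
  8P = (11, 9)
  9P = (6, 6)
  10P = (3, 8)
  11P = (9, 14)
Match found at i = 11.

k = 11


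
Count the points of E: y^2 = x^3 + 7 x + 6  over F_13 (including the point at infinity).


For each x in F_13, count y with y^2 = x^3 + 7 x + 6 mod 13:
  x = 1: RHS = 1, y in [1, 12]  -> 2 point(s)
  x = 5: RHS = 10, y in [6, 7]  -> 2 point(s)
  x = 6: RHS = 4, y in [2, 11]  -> 2 point(s)
  x = 10: RHS = 10, y in [6, 7]  -> 2 point(s)
  x = 11: RHS = 10, y in [6, 7]  -> 2 point(s)
Affine points: 10. Add the point at infinity: total = 11.

#E(F_13) = 11


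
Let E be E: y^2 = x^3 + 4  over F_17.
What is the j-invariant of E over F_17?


Delta = -16(4 a^3 + 27 b^2) mod 17 = 7
-1728 * (4 a)^3 = -1728 * (4*0)^3 mod 17 = 0
j = 0 * 7^(-1) mod 17 = 0

j = 0 (mod 17)


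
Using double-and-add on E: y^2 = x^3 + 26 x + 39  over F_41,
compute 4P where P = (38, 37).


k = 4 = 100_2 (binary, LSB first: 001)
Double-and-add from P = (38, 37):
  bit 0 = 0: acc unchanged = O
  bit 1 = 0: acc unchanged = O
  bit 2 = 1: acc = O + (20, 21) = (20, 21)

4P = (20, 21)


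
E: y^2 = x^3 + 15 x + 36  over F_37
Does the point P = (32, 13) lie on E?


Check whether y^2 = x^3 + 15 x + 36 (mod 37) for (x, y) = (32, 13).
LHS: y^2 = 13^2 mod 37 = 21
RHS: x^3 + 15 x + 36 = 32^3 + 15*32 + 36 mod 37 = 21
LHS = RHS

Yes, on the curve


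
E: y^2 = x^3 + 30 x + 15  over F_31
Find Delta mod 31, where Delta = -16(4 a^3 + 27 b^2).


4 a^3 + 27 b^2 = 4*30^3 + 27*15^2 = 108000 + 6075 = 114075
Delta = -16 * (114075) = -1825200
Delta mod 31 = 18

Delta = 18 (mod 31)


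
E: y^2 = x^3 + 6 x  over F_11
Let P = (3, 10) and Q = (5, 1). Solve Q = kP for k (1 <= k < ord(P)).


Enumerate multiples of P until we hit Q = (5, 1):
  1P = (3, 10)
  2P = (5, 1)
Match found at i = 2.

k = 2


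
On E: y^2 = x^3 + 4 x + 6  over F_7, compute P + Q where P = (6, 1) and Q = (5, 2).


P != Q, so use the chord formula.
s = (y2 - y1) / (x2 - x1) = (1) / (6) mod 7 = 6
x3 = s^2 - x1 - x2 mod 7 = 6^2 - 6 - 5 = 4
y3 = s (x1 - x3) - y1 mod 7 = 6 * (6 - 4) - 1 = 4

P + Q = (4, 4)


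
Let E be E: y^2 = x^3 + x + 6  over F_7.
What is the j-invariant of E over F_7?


Delta = -16(4 a^3 + 27 b^2) mod 7 = 1
-1728 * (4 a)^3 = -1728 * (4*1)^3 mod 7 = 1
j = 1 * 1^(-1) mod 7 = 1

j = 1 (mod 7)


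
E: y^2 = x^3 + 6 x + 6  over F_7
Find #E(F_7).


For each x in F_7, count y with y^2 = x^3 + 6 x + 6 mod 7:
  x = 3: RHS = 2, y in [3, 4]  -> 2 point(s)
  x = 5: RHS = 0, y in [0]  -> 1 point(s)
Affine points: 3. Add the point at infinity: total = 4.

#E(F_7) = 4


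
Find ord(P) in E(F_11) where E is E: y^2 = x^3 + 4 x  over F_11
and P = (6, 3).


Compute successive multiples of P until we hit O:
  1P = (6, 3)
  2P = (4, 5)
  3P = (2, 4)
  4P = (1, 4)
  5P = (8, 4)
  6P = (0, 0)
  7P = (8, 7)
  8P = (1, 7)
  ... (continuing to 12P)
  12P = O

ord(P) = 12


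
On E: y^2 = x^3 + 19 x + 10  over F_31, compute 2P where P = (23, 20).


Doubling: s = (3 x1^2 + a) / (2 y1)
s = (3*23^2 + 19) / (2*20) mod 31 = 20
x3 = s^2 - 2 x1 mod 31 = 20^2 - 2*23 = 13
y3 = s (x1 - x3) - y1 mod 31 = 20 * (23 - 13) - 20 = 25

2P = (13, 25)


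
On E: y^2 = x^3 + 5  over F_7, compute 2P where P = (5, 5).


Doubling: s = (3 x1^2 + a) / (2 y1)
s = (3*5^2 + 0) / (2*5) mod 7 = 4
x3 = s^2 - 2 x1 mod 7 = 4^2 - 2*5 = 6
y3 = s (x1 - x3) - y1 mod 7 = 4 * (5 - 6) - 5 = 5

2P = (6, 5)


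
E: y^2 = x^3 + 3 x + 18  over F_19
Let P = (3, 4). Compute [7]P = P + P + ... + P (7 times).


k = 7 = 111_2 (binary, LSB first: 111)
Double-and-add from P = (3, 4):
  bit 0 = 1: acc = O + (3, 4) = (3, 4)
  bit 1 = 1: acc = (3, 4) + (14, 7) = (6, 9)
  bit 2 = 1: acc = (6, 9) + (17, 17) = (16, 1)

7P = (16, 1)


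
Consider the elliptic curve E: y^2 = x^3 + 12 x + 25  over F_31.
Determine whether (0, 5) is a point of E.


Check whether y^2 = x^3 + 12 x + 25 (mod 31) for (x, y) = (0, 5).
LHS: y^2 = 5^2 mod 31 = 25
RHS: x^3 + 12 x + 25 = 0^3 + 12*0 + 25 mod 31 = 25
LHS = RHS

Yes, on the curve


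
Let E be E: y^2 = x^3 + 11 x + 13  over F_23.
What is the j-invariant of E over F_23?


Delta = -16(4 a^3 + 27 b^2) mod 23 = 2
-1728 * (4 a)^3 = -1728 * (4*11)^3 mod 23 = 1
j = 1 * 2^(-1) mod 23 = 12

j = 12 (mod 23)


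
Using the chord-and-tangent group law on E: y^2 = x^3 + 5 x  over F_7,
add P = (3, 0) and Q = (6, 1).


P != Q, so use the chord formula.
s = (y2 - y1) / (x2 - x1) = (1) / (3) mod 7 = 5
x3 = s^2 - x1 - x2 mod 7 = 5^2 - 3 - 6 = 2
y3 = s (x1 - x3) - y1 mod 7 = 5 * (3 - 2) - 0 = 5

P + Q = (2, 5)


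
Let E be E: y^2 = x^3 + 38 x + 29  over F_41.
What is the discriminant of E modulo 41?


4 a^3 + 27 b^2 = 4*38^3 + 27*29^2 = 219488 + 22707 = 242195
Delta = -16 * (242195) = -3875120
Delta mod 41 = 36

Delta = 36 (mod 41)


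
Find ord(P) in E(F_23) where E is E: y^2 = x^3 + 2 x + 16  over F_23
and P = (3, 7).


Compute successive multiples of P until we hit O:
  1P = (3, 7)
  2P = (20, 12)
  3P = (9, 21)
  4P = (19, 17)
  5P = (19, 6)
  6P = (9, 2)
  7P = (20, 11)
  8P = (3, 16)
  ... (continuing to 9P)
  9P = O

ord(P) = 9


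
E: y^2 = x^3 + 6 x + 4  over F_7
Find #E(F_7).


For each x in F_7, count y with y^2 = x^3 + 6 x + 4 mod 7:
  x = 0: RHS = 4, y in [2, 5]  -> 2 point(s)
  x = 1: RHS = 4, y in [2, 5]  -> 2 point(s)
  x = 3: RHS = 0, y in [0]  -> 1 point(s)
  x = 4: RHS = 1, y in [1, 6]  -> 2 point(s)
  x = 6: RHS = 4, y in [2, 5]  -> 2 point(s)
Affine points: 9. Add the point at infinity: total = 10.

#E(F_7) = 10


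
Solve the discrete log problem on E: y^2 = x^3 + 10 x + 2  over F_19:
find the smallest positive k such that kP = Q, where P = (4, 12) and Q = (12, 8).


Enumerate multiples of P until we hit Q = (12, 8):
  1P = (4, 12)
  2P = (8, 10)
  3P = (12, 11)
  4P = (14, 13)
  5P = (5, 5)
  6P = (2, 12)
  7P = (13, 7)
  8P = (7, 15)
  9P = (9, 2)
  10P = (10, 0)
  11P = (9, 17)
  12P = (7, 4)
  13P = (13, 12)
  14P = (2, 7)
  15P = (5, 14)
  16P = (14, 6)
  17P = (12, 8)
Match found at i = 17.

k = 17


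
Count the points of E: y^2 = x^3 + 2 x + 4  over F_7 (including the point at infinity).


For each x in F_7, count y with y^2 = x^3 + 2 x + 4 mod 7:
  x = 0: RHS = 4, y in [2, 5]  -> 2 point(s)
  x = 1: RHS = 0, y in [0]  -> 1 point(s)
  x = 2: RHS = 2, y in [3, 4]  -> 2 point(s)
  x = 3: RHS = 2, y in [3, 4]  -> 2 point(s)
  x = 6: RHS = 1, y in [1, 6]  -> 2 point(s)
Affine points: 9. Add the point at infinity: total = 10.

#E(F_7) = 10


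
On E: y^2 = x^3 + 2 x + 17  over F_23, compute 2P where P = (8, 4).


Doubling: s = (3 x1^2 + a) / (2 y1)
s = (3*8^2 + 2) / (2*4) mod 23 = 7
x3 = s^2 - 2 x1 mod 23 = 7^2 - 2*8 = 10
y3 = s (x1 - x3) - y1 mod 23 = 7 * (8 - 10) - 4 = 5

2P = (10, 5)


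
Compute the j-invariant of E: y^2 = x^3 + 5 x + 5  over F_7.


Delta = -16(4 a^3 + 27 b^2) mod 7 = 2
-1728 * (4 a)^3 = -1728 * (4*5)^3 mod 7 = 6
j = 6 * 2^(-1) mod 7 = 3

j = 3 (mod 7)


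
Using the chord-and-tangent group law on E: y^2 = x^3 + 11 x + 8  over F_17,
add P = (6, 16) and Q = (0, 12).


P != Q, so use the chord formula.
s = (y2 - y1) / (x2 - x1) = (13) / (11) mod 17 = 12
x3 = s^2 - x1 - x2 mod 17 = 12^2 - 6 - 0 = 2
y3 = s (x1 - x3) - y1 mod 17 = 12 * (6 - 2) - 16 = 15

P + Q = (2, 15)


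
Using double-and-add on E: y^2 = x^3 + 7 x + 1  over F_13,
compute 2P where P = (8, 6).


k = 2 = 10_2 (binary, LSB first: 01)
Double-and-add from P = (8, 6):
  bit 0 = 0: acc unchanged = O
  bit 1 = 1: acc = O + (0, 1) = (0, 1)

2P = (0, 1)


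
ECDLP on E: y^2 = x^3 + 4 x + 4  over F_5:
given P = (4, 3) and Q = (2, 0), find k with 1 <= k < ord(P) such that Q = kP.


Enumerate multiples of P until we hit Q = (2, 0):
  1P = (4, 3)
  2P = (1, 3)
  3P = (0, 2)
  4P = (2, 0)
Match found at i = 4.

k = 4


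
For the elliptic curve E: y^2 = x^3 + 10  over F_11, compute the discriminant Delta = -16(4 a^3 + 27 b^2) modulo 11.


4 a^3 + 27 b^2 = 4*0^3 + 27*10^2 = 0 + 2700 = 2700
Delta = -16 * (2700) = -43200
Delta mod 11 = 8

Delta = 8 (mod 11)
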